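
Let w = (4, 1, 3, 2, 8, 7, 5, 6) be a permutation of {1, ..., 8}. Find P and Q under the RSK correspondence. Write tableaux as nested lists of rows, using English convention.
Insert each entry of the permutation into P by Schensted row insertion, recording in Q the position of each new cell.

Insert 4: appended to row 1. P = [[4]], Q = [[1]].
Insert 1: 1 bumps 4 from row 1; 4 starts row 2. P = [[1], [4]], Q = [[1], [2]].
Insert 3: appended to row 1. P = [[1, 3], [4]], Q = [[1, 3], [2]].
Insert 2: 2 bumps 3 from row 1; 3 bumps 4 from row 2; 4 starts row 3. P = [[1, 2], [3], [4]], Q = [[1, 3], [2], [4]].
Insert 8: appended to row 1. P = [[1, 2, 8], [3], [4]], Q = [[1, 3, 5], [2], [4]].
Insert 7: 7 bumps 8 from row 1; 8 appends to row 2. P = [[1, 2, 7], [3, 8], [4]], Q = [[1, 3, 5], [2, 6], [4]].
Insert 5: 5 bumps 7 from row 1; 7 bumps 8 from row 2; 8 appends to row 3. P = [[1, 2, 5], [3, 7], [4, 8]], Q = [[1, 3, 5], [2, 6], [4, 7]].
Insert 6: appended to row 1. P = [[1, 2, 5, 6], [3, 7], [4, 8]], Q = [[1, 3, 5, 8], [2, 6], [4, 7]].

So P = [[1, 2, 5, 6], [3, 7], [4, 8]], Q = [[1, 3, 5, 8], [2, 6], [4, 7]].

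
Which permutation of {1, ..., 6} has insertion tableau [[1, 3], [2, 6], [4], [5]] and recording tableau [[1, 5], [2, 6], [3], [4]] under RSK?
Reverse the RSK construction: for i from n down to 1, find the cell of Q containing i, remove the entry at that cell from P, and reverse-bump it up through P; the value ejected from row 1 is w(i).

Step i=6: Q has 6 at row 2, column 2; remove 6 from row 2 of P and reverse-bump: 6 enters row 1 and ejects 3. So w(6) = 3. P is now [[1, 6], [2], [4], [5]].
Step i=5: Q has 5 at row 1, column 2; remove that cell from P, ejecting 6. So w(5) = 6. P is now [[1], [2], [4], [5]].
Step i=4: Q has 4 at row 4, column 1; remove 5 from row 4 of P and reverse-bump: 5 enters row 3 and ejects 4; 4 enters row 2 and ejects 2; 2 enters row 1 and ejects 1. So w(4) = 1. P is now [[2], [4], [5]].
Step i=3: Q has 3 at row 3, column 1; remove 5 from row 3 of P and reverse-bump: 5 enters row 2 and ejects 4; 4 enters row 1 and ejects 2. So w(3) = 2. P is now [[4], [5]].
Step i=2: Q has 2 at row 2, column 1; remove 5 from row 2 of P and reverse-bump: 5 enters row 1 and ejects 4. So w(2) = 4. P is now [[5]].
Step i=1: Q has 1 at row 1, column 1; remove that cell from P, ejecting 5. So w(1) = 5. P is now [].

So w = 5 4 2 1 6 3.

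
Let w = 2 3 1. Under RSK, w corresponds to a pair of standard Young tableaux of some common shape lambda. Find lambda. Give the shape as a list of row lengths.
RSK row insertion gives P = [[1, 3], [2]], which has shape [2, 1].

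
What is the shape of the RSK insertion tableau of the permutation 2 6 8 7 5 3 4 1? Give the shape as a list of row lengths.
[3, 2, 1, 1, 1]

Row-insert each entry into an empty tableau.

After inserting 2: P = [[2]].
After inserting 6: P = [[2, 6]].
After inserting 8: P = [[2, 6, 8]].
After inserting 7: P = [[2, 6, 7], [8]].
After inserting 5: P = [[2, 5, 7], [6], [8]].
After inserting 3: P = [[2, 3, 7], [5], [6], [8]].
After inserting 4: P = [[2, 3, 4], [5, 7], [6], [8]].
After inserting 1: P = [[1, 3, 4], [2, 7], [5], [6], [8]].

The final insertion tableau P = [[1, 3, 4], [2, 7], [5], [6], [8]] has shape [3, 2, 1, 1, 1].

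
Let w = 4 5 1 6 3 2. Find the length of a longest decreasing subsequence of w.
3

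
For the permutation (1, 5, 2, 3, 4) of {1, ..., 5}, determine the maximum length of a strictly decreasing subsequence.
2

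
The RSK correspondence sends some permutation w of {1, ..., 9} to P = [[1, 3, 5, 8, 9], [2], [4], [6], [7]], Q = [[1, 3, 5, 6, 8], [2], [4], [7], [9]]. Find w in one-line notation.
7 2 6 4 5 8 3 9 1

Reverse the RSK construction: for i from n down to 1, find the cell of Q containing i, remove the entry at that cell from P, and reverse-bump it up through P; the value ejected from row 1 is w(i).

Step i=9: Q has 9 at row 5, column 1; remove 7 from row 5 of P and reverse-bump: 7 enters row 4 and ejects 6; 6 enters row 3 and ejects 4; 4 enters row 2 and ejects 2; 2 enters row 1 and ejects 1. So w(9) = 1. P is now [[2, 3, 5, 8, 9], [4], [6], [7]].
Step i=8: Q has 8 at row 1, column 5; remove that cell from P, ejecting 9. So w(8) = 9. P is now [[2, 3, 5, 8], [4], [6], [7]].
Step i=7: Q has 7 at row 4, column 1; remove 7 from row 4 of P and reverse-bump: 7 enters row 3 and ejects 6; 6 enters row 2 and ejects 4; 4 enters row 1 and ejects 3. So w(7) = 3. P is now [[2, 4, 5, 8], [6], [7]].
Step i=6: Q has 6 at row 1, column 4; remove that cell from P, ejecting 8. So w(6) = 8. P is now [[2, 4, 5], [6], [7]].
Step i=5: Q has 5 at row 1, column 3; remove that cell from P, ejecting 5. So w(5) = 5. P is now [[2, 4], [6], [7]].
Step i=4: Q has 4 at row 3, column 1; remove 7 from row 3 of P and reverse-bump: 7 enters row 2 and ejects 6; 6 enters row 1 and ejects 4. So w(4) = 4. P is now [[2, 6], [7]].
Step i=3: Q has 3 at row 1, column 2; remove that cell from P, ejecting 6. So w(3) = 6. P is now [[2], [7]].
Step i=2: Q has 2 at row 2, column 1; remove 7 from row 2 of P and reverse-bump: 7 enters row 1 and ejects 2. So w(2) = 2. P is now [[7]].
Step i=1: Q has 1 at row 1, column 1; remove that cell from P, ejecting 7. So w(1) = 7. P is now [].

So w = 7 2 6 4 5 8 3 9 1.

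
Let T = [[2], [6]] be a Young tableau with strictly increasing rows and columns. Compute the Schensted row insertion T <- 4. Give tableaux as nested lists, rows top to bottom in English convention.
[[2, 4], [6]]

4 is larger than every entry of row 1, so it is appended to row 1. The new tableau is [[2, 4], [6]].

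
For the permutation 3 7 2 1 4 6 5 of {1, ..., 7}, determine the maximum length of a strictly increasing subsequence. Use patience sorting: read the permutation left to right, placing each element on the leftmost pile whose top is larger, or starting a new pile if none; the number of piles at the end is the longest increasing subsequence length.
3

3: new pile. tops = [3]
7: new pile. tops = [3, 7]
2: onto pile 1 (replacing 3). tops = [2, 7]
1: onto pile 1 (replacing 2). tops = [1, 7]
4: onto pile 2 (replacing 7). tops = [1, 4]
6: new pile. tops = [1, 4, 6]
5: onto pile 3 (replacing 6). tops = [1, 4, 5]

3 piles, so the longest increasing subsequence has length 3.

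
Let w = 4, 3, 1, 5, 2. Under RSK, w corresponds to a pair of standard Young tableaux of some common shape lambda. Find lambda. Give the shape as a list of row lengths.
Row-insert each entry into an empty tableau.

After inserting 4: P = [[4]].
After inserting 3: P = [[3], [4]].
After inserting 1: P = [[1], [3], [4]].
After inserting 5: P = [[1, 5], [3], [4]].
After inserting 2: P = [[1, 2], [3, 5], [4]].

The final insertion tableau P = [[1, 2], [3, 5], [4]] has shape [2, 2, 1].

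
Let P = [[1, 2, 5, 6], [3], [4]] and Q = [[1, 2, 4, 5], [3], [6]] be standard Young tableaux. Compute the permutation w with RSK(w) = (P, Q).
Reverse the RSK construction: for i from n down to 1, find the cell of Q containing i, remove the entry at that cell from P, and reverse-bump it up through P; the value ejected from row 1 is w(i).

Step i=6: Q has 6 at row 3, column 1; remove 4 from row 3 of P and reverse-bump: 4 enters row 2 and ejects 3; 3 enters row 1 and ejects 2. So w(6) = 2. P is now [[1, 3, 5, 6], [4]].
Step i=5: Q has 5 at row 1, column 4; remove that cell from P, ejecting 6. So w(5) = 6. P is now [[1, 3, 5], [4]].
Step i=4: Q has 4 at row 1, column 3; remove that cell from P, ejecting 5. So w(4) = 5. P is now [[1, 3], [4]].
Step i=3: Q has 3 at row 2, column 1; remove 4 from row 2 of P and reverse-bump: 4 enters row 1 and ejects 3. So w(3) = 3. P is now [[1, 4]].
Step i=2: Q has 2 at row 1, column 2; remove that cell from P, ejecting 4. So w(2) = 4. P is now [[1]].
Step i=1: Q has 1 at row 1, column 1; remove that cell from P, ejecting 1. So w(1) = 1. P is now [].

So w = 1 4 3 5 6 2.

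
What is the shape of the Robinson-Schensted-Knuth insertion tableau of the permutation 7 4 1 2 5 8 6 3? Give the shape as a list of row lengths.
Row-insert each entry into an empty tableau.

After inserting 7: P = [[7]].
After inserting 4: P = [[4], [7]].
After inserting 1: P = [[1], [4], [7]].
After inserting 2: P = [[1, 2], [4], [7]].
After inserting 5: P = [[1, 2, 5], [4], [7]].
After inserting 8: P = [[1, 2, 5, 8], [4], [7]].
After inserting 6: P = [[1, 2, 5, 6], [4, 8], [7]].
After inserting 3: P = [[1, 2, 3, 6], [4, 5], [7, 8]].

The final insertion tableau P = [[1, 2, 3, 6], [4, 5], [7, 8]] has shape [4, 2, 2].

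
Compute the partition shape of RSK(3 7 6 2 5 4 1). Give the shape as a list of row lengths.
Row-insert each entry into an empty tableau.

After inserting 3: P = [[3]].
After inserting 7: P = [[3, 7]].
After inserting 6: P = [[3, 6], [7]].
After inserting 2: P = [[2, 6], [3], [7]].
After inserting 5: P = [[2, 5], [3, 6], [7]].
After inserting 4: P = [[2, 4], [3, 5], [6], [7]].
After inserting 1: P = [[1, 4], [2, 5], [3], [6], [7]].

The final insertion tableau P = [[1, 4], [2, 5], [3], [6], [7]] has shape [2, 2, 1, 1, 1].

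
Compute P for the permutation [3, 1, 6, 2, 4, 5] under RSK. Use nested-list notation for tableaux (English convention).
Insert 3: appended to row 1. P = [[3]].
Insert 1: 1 bumps 3 from row 1; 3 starts row 2. P = [[1], [3]].
Insert 6: appended to row 1. P = [[1, 6], [3]].
Insert 2: 2 bumps 6 from row 1; 6 appends to row 2. P = [[1, 2], [3, 6]].
Insert 4: appended to row 1. P = [[1, 2, 4], [3, 6]].
Insert 5: appended to row 1. P = [[1, 2, 4, 5], [3, 6]].

So P = [[1, 2, 4, 5], [3, 6]].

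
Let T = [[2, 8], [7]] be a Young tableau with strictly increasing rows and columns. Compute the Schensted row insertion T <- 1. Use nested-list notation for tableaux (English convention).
[[1, 8], [2], [7]]

In row 1, 1 replaces 2 (the leftmost entry greater than 1); 2 is bumped to row 2. In row 2, 2 replaces 7 (the leftmost entry greater than 2); 7 is bumped to row 3. 7 starts a new row 3. The new tableau is [[1, 8], [2], [7]].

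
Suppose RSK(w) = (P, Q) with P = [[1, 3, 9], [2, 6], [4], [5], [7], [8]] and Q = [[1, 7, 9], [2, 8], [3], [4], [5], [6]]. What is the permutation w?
Reverse the RSK construction: for i from n down to 1, find the cell of Q containing i, remove the entry at that cell from P, and reverse-bump it up through P; the value ejected from row 1 is w(i).

Step i=9: Q has 9 at row 1, column 3; remove that cell from P, ejecting 9. So w(9) = 9. P is now [[1, 3], [2, 6], [4], [5], [7], [8]].
Step i=8: Q has 8 at row 2, column 2; remove 6 from row 2 of P and reverse-bump: 6 enters row 1 and ejects 3. So w(8) = 3. P is now [[1, 6], [2], [4], [5], [7], [8]].
Step i=7: Q has 7 at row 1, column 2; remove that cell from P, ejecting 6. So w(7) = 6. P is now [[1], [2], [4], [5], [7], [8]].
Step i=6: Q has 6 at row 6, column 1; remove 8 from row 6 of P and reverse-bump: 8 enters row 5 and ejects 7; 7 enters row 4 and ejects 5; 5 enters row 3 and ejects 4; 4 enters row 2 and ejects 2; 2 enters row 1 and ejects 1. So w(6) = 1. P is now [[2], [4], [5], [7], [8]].
Step i=5: Q has 5 at row 5, column 1; remove 8 from row 5 of P and reverse-bump: 8 enters row 4 and ejects 7; 7 enters row 3 and ejects 5; 5 enters row 2 and ejects 4; 4 enters row 1 and ejects 2. So w(5) = 2. P is now [[4], [5], [7], [8]].
Step i=4: Q has 4 at row 4, column 1; remove 8 from row 4 of P and reverse-bump: 8 enters row 3 and ejects 7; 7 enters row 2 and ejects 5; 5 enters row 1 and ejects 4. So w(4) = 4. P is now [[5], [7], [8]].
Step i=3: Q has 3 at row 3, column 1; remove 8 from row 3 of P and reverse-bump: 8 enters row 2 and ejects 7; 7 enters row 1 and ejects 5. So w(3) = 5. P is now [[7], [8]].
Step i=2: Q has 2 at row 2, column 1; remove 8 from row 2 of P and reverse-bump: 8 enters row 1 and ejects 7. So w(2) = 7. P is now [[8]].
Step i=1: Q has 1 at row 1, column 1; remove that cell from P, ejecting 8. So w(1) = 8. P is now [].

So w = 8 7 5 4 2 1 6 3 9.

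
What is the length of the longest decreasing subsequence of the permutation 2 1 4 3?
2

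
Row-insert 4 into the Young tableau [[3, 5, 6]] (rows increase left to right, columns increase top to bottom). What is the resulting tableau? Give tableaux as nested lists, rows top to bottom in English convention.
[[3, 4, 6], [5]]

In row 1, 4 replaces 5 (the leftmost entry greater than 4); 5 is bumped to row 2. 5 starts a new row 2. The new tableau is [[3, 4, 6], [5]].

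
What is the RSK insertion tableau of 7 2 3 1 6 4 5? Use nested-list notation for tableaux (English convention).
Insert 7: appended to row 1. P = [[7]].
Insert 2: 2 bumps 7 from row 1; 7 starts row 2. P = [[2], [7]].
Insert 3: appended to row 1. P = [[2, 3], [7]].
Insert 1: 1 bumps 2 from row 1; 2 bumps 7 from row 2; 7 starts row 3. P = [[1, 3], [2], [7]].
Insert 6: appended to row 1. P = [[1, 3, 6], [2], [7]].
Insert 4: 4 bumps 6 from row 1; 6 appends to row 2. P = [[1, 3, 4], [2, 6], [7]].
Insert 5: appended to row 1. P = [[1, 3, 4, 5], [2, 6], [7]].

So P = [[1, 3, 4, 5], [2, 6], [7]].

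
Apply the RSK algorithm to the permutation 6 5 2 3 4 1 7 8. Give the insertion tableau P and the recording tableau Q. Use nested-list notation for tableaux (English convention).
Insert each entry of the permutation into P by Schensted row insertion, recording in Q the position of each new cell.

Insert 6: appended to row 1. P = [[6]].
Insert 5: 5 bumps 6 from row 1; 6 starts row 2. P = [[5], [6]].
Insert 2: 2 bumps 5 from row 1; 5 bumps 6 from row 2; 6 starts row 3. P = [[2], [5], [6]].
Insert 3: appended to row 1. P = [[2, 3], [5], [6]].
Insert 4: appended to row 1. P = [[2, 3, 4], [5], [6]].
Insert 1: 1 bumps 2 from row 1; 2 bumps 5 from row 2; 5 bumps 6 from row 3; 6 starts row 4. P = [[1, 3, 4], [2], [5], [6]].
Insert 7: appended to row 1. P = [[1, 3, 4, 7], [2], [5], [6]].
Insert 8: appended to row 1. P = [[1, 3, 4, 7, 8], [2], [5], [6]].

So P = [[1, 3, 4, 7, 8], [2], [5], [6]], Q = [[1, 4, 5, 7, 8], [2], [3], [6]].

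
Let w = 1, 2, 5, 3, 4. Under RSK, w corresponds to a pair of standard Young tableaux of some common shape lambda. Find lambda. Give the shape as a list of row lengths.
Row-insert each entry into an empty tableau.

After inserting 1: P = [[1]].
After inserting 2: P = [[1, 2]].
After inserting 5: P = [[1, 2, 5]].
After inserting 3: P = [[1, 2, 3], [5]].
After inserting 4: P = [[1, 2, 3, 4], [5]].

The final insertion tableau P = [[1, 2, 3, 4], [5]] has shape [4, 1].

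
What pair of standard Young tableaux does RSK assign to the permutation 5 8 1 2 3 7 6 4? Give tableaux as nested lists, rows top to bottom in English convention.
P = [[1, 2, 3, 4], [5, 6], [7], [8]], Q = [[1, 2, 5, 6], [3, 4], [7], [8]]

Insert each entry of the permutation into P by Schensted row insertion, recording in Q the position of each new cell.

Insert 5: appended to row 1. P = [[5]], Q = [[1]].
Insert 8: appended to row 1. P = [[5, 8]], Q = [[1, 2]].
Insert 1: 1 bumps 5 from row 1; 5 starts row 2. P = [[1, 8], [5]], Q = [[1, 2], [3]].
Insert 2: 2 bumps 8 from row 1; 8 appends to row 2. P = [[1, 2], [5, 8]], Q = [[1, 2], [3, 4]].
Insert 3: appended to row 1. P = [[1, 2, 3], [5, 8]], Q = [[1, 2, 5], [3, 4]].
Insert 7: appended to row 1. P = [[1, 2, 3, 7], [5, 8]], Q = [[1, 2, 5, 6], [3, 4]].
Insert 6: 6 bumps 7 from row 1; 7 bumps 8 from row 2; 8 starts row 3. P = [[1, 2, 3, 6], [5, 7], [8]], Q = [[1, 2, 5, 6], [3, 4], [7]].
Insert 4: 4 bumps 6 from row 1; 6 bumps 7 from row 2; 7 bumps 8 from row 3; 8 starts row 4. P = [[1, 2, 3, 4], [5, 6], [7], [8]], Q = [[1, 2, 5, 6], [3, 4], [7], [8]].

So P = [[1, 2, 3, 4], [5, 6], [7], [8]], Q = [[1, 2, 5, 6], [3, 4], [7], [8]].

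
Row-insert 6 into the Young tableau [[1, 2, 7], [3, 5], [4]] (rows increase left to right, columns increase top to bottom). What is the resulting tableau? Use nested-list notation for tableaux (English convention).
[[1, 2, 6], [3, 5, 7], [4]]

In row 1, 6 replaces 7 (the leftmost entry greater than 6); 7 is bumped to row 2. 7 is appended to row 2. The new tableau is [[1, 2, 6], [3, 5, 7], [4]].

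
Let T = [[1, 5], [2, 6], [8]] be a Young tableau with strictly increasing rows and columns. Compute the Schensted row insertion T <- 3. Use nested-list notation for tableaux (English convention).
[[1, 3], [2, 5], [6], [8]]

In row 1, 3 replaces 5 (the leftmost entry greater than 3); 5 is bumped to row 2. In row 2, 5 replaces 6 (the leftmost entry greater than 5); 6 is bumped to row 3. In row 3, 6 replaces 8 (the leftmost entry greater than 6); 8 is bumped to row 4. 8 starts a new row 4. The new tableau is [[1, 3], [2, 5], [6], [8]].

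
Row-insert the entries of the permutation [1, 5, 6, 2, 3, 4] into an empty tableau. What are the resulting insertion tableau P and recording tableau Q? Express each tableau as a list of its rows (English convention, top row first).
Insert each entry of the permutation into P by Schensted row insertion, recording in Q the position of each new cell.

Insert 1: appended to row 1. P = [[1]].
Insert 5: appended to row 1. P = [[1, 5]].
Insert 6: appended to row 1. P = [[1, 5, 6]].
Insert 2: 2 bumps 5 from row 1; 5 starts row 2. P = [[1, 2, 6], [5]].
Insert 3: 3 bumps 6 from row 1; 6 appends to row 2. P = [[1, 2, 3], [5, 6]].
Insert 4: appended to row 1. P = [[1, 2, 3, 4], [5, 6]].

So P = [[1, 2, 3, 4], [5, 6]], Q = [[1, 2, 3, 6], [4, 5]].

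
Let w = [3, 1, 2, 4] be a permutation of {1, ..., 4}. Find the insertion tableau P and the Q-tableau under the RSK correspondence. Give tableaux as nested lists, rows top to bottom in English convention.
P = [[1, 2, 4], [3]], Q = [[1, 3, 4], [2]]

Insert each entry of the permutation into P by Schensted row insertion, recording in Q the position of each new cell.

Insert 3: appended to row 1. P = [[3]].
Insert 1: 1 bumps 3 from row 1; 3 starts row 2. P = [[1], [3]].
Insert 2: appended to row 1. P = [[1, 2], [3]].
Insert 4: appended to row 1. P = [[1, 2, 4], [3]].

So P = [[1, 2, 4], [3]], Q = [[1, 3, 4], [2]].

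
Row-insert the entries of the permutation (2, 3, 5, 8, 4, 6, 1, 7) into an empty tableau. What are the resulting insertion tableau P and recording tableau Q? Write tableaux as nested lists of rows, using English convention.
Insert each entry of the permutation into P by Schensted row insertion, recording in Q the position of each new cell.

Insert 2: appended to row 1. P = [[2]].
Insert 3: appended to row 1. P = [[2, 3]].
Insert 5: appended to row 1. P = [[2, 3, 5]].
Insert 8: appended to row 1. P = [[2, 3, 5, 8]].
Insert 4: 4 bumps 5 from row 1; 5 starts row 2. P = [[2, 3, 4, 8], [5]].
Insert 6: 6 bumps 8 from row 1; 8 appends to row 2. P = [[2, 3, 4, 6], [5, 8]].
Insert 1: 1 bumps 2 from row 1; 2 bumps 5 from row 2; 5 starts row 3. P = [[1, 3, 4, 6], [2, 8], [5]].
Insert 7: appended to row 1. P = [[1, 3, 4, 6, 7], [2, 8], [5]].

So P = [[1, 3, 4, 6, 7], [2, 8], [5]], Q = [[1, 2, 3, 4, 8], [5, 6], [7]].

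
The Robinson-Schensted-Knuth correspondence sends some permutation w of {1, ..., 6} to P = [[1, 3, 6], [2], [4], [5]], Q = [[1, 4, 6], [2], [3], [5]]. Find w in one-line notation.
Reverse the RSK construction: for i from n down to 1, find the cell of Q containing i, remove the entry at that cell from P, and reverse-bump it up through P; the value ejected from row 1 is w(i).

Step i=6: Q has 6 at row 1, column 3; remove that cell from P, ejecting 6. So w(6) = 6. P is now [[1, 3], [2], [4], [5]].
Step i=5: Q has 5 at row 4, column 1; remove 5 from row 4 of P and reverse-bump: 5 enters row 3 and ejects 4; 4 enters row 2 and ejects 2; 2 enters row 1 and ejects 1. So w(5) = 1. P is now [[2, 3], [4], [5]].
Step i=4: Q has 4 at row 1, column 2; remove that cell from P, ejecting 3. So w(4) = 3. P is now [[2], [4], [5]].
Step i=3: Q has 3 at row 3, column 1; remove 5 from row 3 of P and reverse-bump: 5 enters row 2 and ejects 4; 4 enters row 1 and ejects 2. So w(3) = 2. P is now [[4], [5]].
Step i=2: Q has 2 at row 2, column 1; remove 5 from row 2 of P and reverse-bump: 5 enters row 1 and ejects 4. So w(2) = 4. P is now [[5]].
Step i=1: Q has 1 at row 1, column 1; remove that cell from P, ejecting 5. So w(1) = 5. P is now [].

So w = 5 4 2 3 1 6.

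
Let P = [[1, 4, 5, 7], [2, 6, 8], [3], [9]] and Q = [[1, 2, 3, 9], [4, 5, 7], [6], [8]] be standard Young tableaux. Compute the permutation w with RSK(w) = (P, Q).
3 6 9 2 8 4 5 1 7

Reverse RSK: for i = n, n-1, ..., 1, locate i in Q, remove the corresponding corner cell from P, and reverse-bump its entry up through P; the value ejected from row 1 is w(i).

So w = 3 6 9 2 8 4 5 1 7.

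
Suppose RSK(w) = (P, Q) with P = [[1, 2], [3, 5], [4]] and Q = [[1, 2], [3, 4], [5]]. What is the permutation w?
Reverse the RSK construction: for i from n down to 1, find the cell of Q containing i, remove the entry at that cell from P, and reverse-bump it up through P; the value ejected from row 1 is w(i).

Step i=5: Q has 5 at row 3, column 1; remove 4 from row 3 of P and reverse-bump: 4 enters row 2 and ejects 3; 3 enters row 1 and ejects 2. So w(5) = 2. P is now [[1, 3], [4, 5]].
Step i=4: Q has 4 at row 2, column 2; remove 5 from row 2 of P and reverse-bump: 5 enters row 1 and ejects 3. So w(4) = 3. P is now [[1, 5], [4]].
Step i=3: Q has 3 at row 2, column 1; remove 4 from row 2 of P and reverse-bump: 4 enters row 1 and ejects 1. So w(3) = 1. P is now [[4, 5]].
Step i=2: Q has 2 at row 1, column 2; remove that cell from P, ejecting 5. So w(2) = 5. P is now [[4]].
Step i=1: Q has 1 at row 1, column 1; remove that cell from P, ejecting 4. So w(1) = 4. P is now [].

So w = 4 5 1 3 2.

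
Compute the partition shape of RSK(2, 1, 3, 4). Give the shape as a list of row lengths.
Row-insert each entry into an empty tableau.

After inserting 2: P = [[2]].
After inserting 1: P = [[1], [2]].
After inserting 3: P = [[1, 3], [2]].
After inserting 4: P = [[1, 3, 4], [2]].

The final insertion tableau P = [[1, 3, 4], [2]] has shape [3, 1].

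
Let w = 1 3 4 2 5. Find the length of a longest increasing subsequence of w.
4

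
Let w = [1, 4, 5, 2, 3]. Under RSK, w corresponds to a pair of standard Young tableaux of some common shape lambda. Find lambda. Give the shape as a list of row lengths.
Row-insert each entry into an empty tableau.

After inserting 1: P = [[1]].
After inserting 4: P = [[1, 4]].
After inserting 5: P = [[1, 4, 5]].
After inserting 2: P = [[1, 2, 5], [4]].
After inserting 3: P = [[1, 2, 3], [4, 5]].

The final insertion tableau P = [[1, 2, 3], [4, 5]] has shape [3, 2].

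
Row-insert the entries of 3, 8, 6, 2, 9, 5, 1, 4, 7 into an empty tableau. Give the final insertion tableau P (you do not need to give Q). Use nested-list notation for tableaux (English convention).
P = [[1, 4, 7], [2, 5, 9], [3, 6], [8]]

Insert 3: appended to row 1. P = [[3]].
Insert 8: appended to row 1. P = [[3, 8]].
Insert 6: 6 bumps 8 from row 1; 8 starts row 2. P = [[3, 6], [8]].
Insert 2: 2 bumps 3 from row 1; 3 bumps 8 from row 2; 8 starts row 3. P = [[2, 6], [3], [8]].
Insert 9: appended to row 1. P = [[2, 6, 9], [3], [8]].
Insert 5: 5 bumps 6 from row 1; 6 appends to row 2. P = [[2, 5, 9], [3, 6], [8]].
Insert 1: 1 bumps 2 from row 1; 2 bumps 3 from row 2; 3 bumps 8 from row 3; 8 starts row 4. P = [[1, 5, 9], [2, 6], [3], [8]].
Insert 4: 4 bumps 5 from row 1; 5 bumps 6 from row 2; 6 appends to row 3. P = [[1, 4, 9], [2, 5], [3, 6], [8]].
Insert 7: 7 bumps 9 from row 1; 9 appends to row 2. P = [[1, 4, 7], [2, 5, 9], [3, 6], [8]].

So P = [[1, 4, 7], [2, 5, 9], [3, 6], [8]].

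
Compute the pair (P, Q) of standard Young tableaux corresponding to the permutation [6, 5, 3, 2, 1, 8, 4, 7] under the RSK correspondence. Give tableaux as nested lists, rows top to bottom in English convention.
P = [[1, 4, 7], [2, 8], [3], [5], [6]], Q = [[1, 6, 8], [2, 7], [3], [4], [5]]

Insert each entry of the permutation into P by Schensted row insertion, recording in Q the position of each new cell.

Insert 6: appended to row 1. P = [[6]].
Insert 5: 5 bumps 6 from row 1; 6 starts row 2. P = [[5], [6]].
Insert 3: 3 bumps 5 from row 1; 5 bumps 6 from row 2; 6 starts row 3. P = [[3], [5], [6]].
Insert 2: 2 bumps 3 from row 1; 3 bumps 5 from row 2; 5 bumps 6 from row 3; 6 starts row 4. P = [[2], [3], [5], [6]].
Insert 1: 1 bumps 2 from row 1; 2 bumps 3 from row 2; 3 bumps 5 from row 3; 5 bumps 6 from row 4; 6 starts row 5. P = [[1], [2], [3], [5], [6]].
Insert 8: appended to row 1. P = [[1, 8], [2], [3], [5], [6]].
Insert 4: 4 bumps 8 from row 1; 8 appends to row 2. P = [[1, 4], [2, 8], [3], [5], [6]].
Insert 7: appended to row 1. P = [[1, 4, 7], [2, 8], [3], [5], [6]].

So P = [[1, 4, 7], [2, 8], [3], [5], [6]], Q = [[1, 6, 8], [2, 7], [3], [4], [5]].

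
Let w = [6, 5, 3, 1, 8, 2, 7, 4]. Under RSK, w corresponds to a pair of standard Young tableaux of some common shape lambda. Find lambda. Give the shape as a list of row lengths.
RSK row insertion gives P = [[1, 2, 4], [3, 7], [5, 8], [6]], which has shape [3, 2, 2, 1].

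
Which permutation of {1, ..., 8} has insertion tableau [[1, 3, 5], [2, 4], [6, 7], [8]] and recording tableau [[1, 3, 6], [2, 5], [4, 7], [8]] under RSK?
Reverse the RSK construction: for i from n down to 1, find the cell of Q containing i, remove the entry at that cell from P, and reverse-bump it up through P; the value ejected from row 1 is w(i).

Step i=8: Q has 8 at row 4, column 1; remove 8 from row 4 of P and reverse-bump: 8 enters row 3 and ejects 7; 7 enters row 2 and ejects 4; 4 enters row 1 and ejects 3. So w(8) = 3. P is now [[1, 4, 5], [2, 7], [6, 8]].
Step i=7: Q has 7 at row 3, column 2; remove 8 from row 3 of P and reverse-bump: 8 enters row 2 and ejects 7; 7 enters row 1 and ejects 5. So w(7) = 5. P is now [[1, 4, 7], [2, 8], [6]].
Step i=6: Q has 6 at row 1, column 3; remove that cell from P, ejecting 7. So w(6) = 7. P is now [[1, 4], [2, 8], [6]].
Step i=5: Q has 5 at row 2, column 2; remove 8 from row 2 of P and reverse-bump: 8 enters row 1 and ejects 4. So w(5) = 4. P is now [[1, 8], [2], [6]].
Step i=4: Q has 4 at row 3, column 1; remove 6 from row 3 of P and reverse-bump: 6 enters row 2 and ejects 2; 2 enters row 1 and ejects 1. So w(4) = 1. P is now [[2, 8], [6]].
Step i=3: Q has 3 at row 1, column 2; remove that cell from P, ejecting 8. So w(3) = 8. P is now [[2], [6]].
Step i=2: Q has 2 at row 2, column 1; remove 6 from row 2 of P and reverse-bump: 6 enters row 1 and ejects 2. So w(2) = 2. P is now [[6]].
Step i=1: Q has 1 at row 1, column 1; remove that cell from P, ejecting 6. So w(1) = 6. P is now [].

So w = 6 2 8 1 4 7 5 3.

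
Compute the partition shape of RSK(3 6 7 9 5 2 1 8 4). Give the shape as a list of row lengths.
RSK row insertion gives P = [[1, 4, 7, 8], [2, 5], [3, 9], [6]], which has shape [4, 2, 2, 1].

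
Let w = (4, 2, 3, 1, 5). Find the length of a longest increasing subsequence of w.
3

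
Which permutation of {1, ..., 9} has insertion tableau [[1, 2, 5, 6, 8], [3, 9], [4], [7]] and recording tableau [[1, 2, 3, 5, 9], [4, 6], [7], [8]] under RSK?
Reverse the RSK construction: for i from n down to 1, find the cell of Q containing i, remove the entry at that cell from P, and reverse-bump it up through P; the value ejected from row 1 is w(i).

Step i=9: Q has 9 at row 1, column 5; remove that cell from P, ejecting 8. So w(9) = 8. P is now [[1, 2, 5, 6], [3, 9], [4], [7]].
Step i=8: Q has 8 at row 4, column 1; remove 7 from row 4 of P and reverse-bump: 7 enters row 3 and ejects 4; 4 enters row 2 and ejects 3; 3 enters row 1 and ejects 2. So w(8) = 2. P is now [[1, 3, 5, 6], [4, 9], [7]].
Step i=7: Q has 7 at row 3, column 1; remove 7 from row 3 of P and reverse-bump: 7 enters row 2 and ejects 4; 4 enters row 1 and ejects 3. So w(7) = 3. P is now [[1, 4, 5, 6], [7, 9]].
Step i=6: Q has 6 at row 2, column 2; remove 9 from row 2 of P and reverse-bump: 9 enters row 1 and ejects 6. So w(6) = 6. P is now [[1, 4, 5, 9], [7]].
Step i=5: Q has 5 at row 1, column 4; remove that cell from P, ejecting 9. So w(5) = 9. P is now [[1, 4, 5], [7]].
Step i=4: Q has 4 at row 2, column 1; remove 7 from row 2 of P and reverse-bump: 7 enters row 1 and ejects 5. So w(4) = 5. P is now [[1, 4, 7]].
Step i=3: Q has 3 at row 1, column 3; remove that cell from P, ejecting 7. So w(3) = 7. P is now [[1, 4]].
Step i=2: Q has 2 at row 1, column 2; remove that cell from P, ejecting 4. So w(2) = 4. P is now [[1]].
Step i=1: Q has 1 at row 1, column 1; remove that cell from P, ejecting 1. So w(1) = 1. P is now [].

So w = 1 4 7 5 9 6 3 2 8.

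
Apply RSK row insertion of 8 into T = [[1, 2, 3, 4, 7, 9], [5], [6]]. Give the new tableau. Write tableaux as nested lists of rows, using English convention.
In row 1, 8 replaces 9 (the leftmost entry greater than 8); 9 is bumped to row 2. 9 is appended to row 2. The new tableau is [[1, 2, 3, 4, 7, 8], [5, 9], [6]].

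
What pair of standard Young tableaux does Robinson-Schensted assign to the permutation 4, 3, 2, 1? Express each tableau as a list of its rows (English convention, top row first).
P = [[1], [2], [3], [4]], Q = [[1], [2], [3], [4]]

Insert each entry of the permutation into P by Schensted row insertion, recording in Q the position of each new cell.

Insert 4: appended to row 1. P = [[4]].
Insert 3: 3 bumps 4 from row 1; 4 starts row 2. P = [[3], [4]].
Insert 2: 2 bumps 3 from row 1; 3 bumps 4 from row 2; 4 starts row 3. P = [[2], [3], [4]].
Insert 1: 1 bumps 2 from row 1; 2 bumps 3 from row 2; 3 bumps 4 from row 3; 4 starts row 4. P = [[1], [2], [3], [4]].

So P = [[1], [2], [3], [4]], Q = [[1], [2], [3], [4]].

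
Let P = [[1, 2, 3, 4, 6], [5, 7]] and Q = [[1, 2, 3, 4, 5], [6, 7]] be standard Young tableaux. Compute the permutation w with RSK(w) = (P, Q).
Reverse the RSK construction: for i from n down to 1, find the cell of Q containing i, remove the entry at that cell from P, and reverse-bump it up through P; the value ejected from row 1 is w(i).

Step i=7: Q has 7 at row 2, column 2; remove 7 from row 2 of P and reverse-bump: 7 enters row 1 and ejects 6. So w(7) = 6. P is now [[1, 2, 3, 4, 7], [5]].
Step i=6: Q has 6 at row 2, column 1; remove 5 from row 2 of P and reverse-bump: 5 enters row 1 and ejects 4. So w(6) = 4. P is now [[1, 2, 3, 5, 7]].
Step i=5: Q has 5 at row 1, column 5; remove that cell from P, ejecting 7. So w(5) = 7. P is now [[1, 2, 3, 5]].
Step i=4: Q has 4 at row 1, column 4; remove that cell from P, ejecting 5. So w(4) = 5. P is now [[1, 2, 3]].
Step i=3: Q has 3 at row 1, column 3; remove that cell from P, ejecting 3. So w(3) = 3. P is now [[1, 2]].
Step i=2: Q has 2 at row 1, column 2; remove that cell from P, ejecting 2. So w(2) = 2. P is now [[1]].
Step i=1: Q has 1 at row 1, column 1; remove that cell from P, ejecting 1. So w(1) = 1. P is now [].

So w = 1 2 3 5 7 4 6.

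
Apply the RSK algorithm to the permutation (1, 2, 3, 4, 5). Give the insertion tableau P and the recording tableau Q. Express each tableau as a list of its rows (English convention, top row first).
Insert each entry of the permutation into P by Schensted row insertion, recording in Q the position of each new cell.

After inserting 1: P = [[1]].
After inserting 2: P = [[1, 2]].
After inserting 3: P = [[1, 2, 3]].
After inserting 4: P = [[1, 2, 3, 4]].
After inserting 5: P = [[1, 2, 3, 4, 5]].

So P = [[1, 2, 3, 4, 5]], Q = [[1, 2, 3, 4, 5]].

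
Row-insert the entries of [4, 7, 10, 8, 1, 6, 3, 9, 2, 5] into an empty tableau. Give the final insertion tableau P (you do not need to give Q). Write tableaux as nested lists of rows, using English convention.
After inserting 4: P = [[4]].
After inserting 7: P = [[4, 7]].
After inserting 10: P = [[4, 7, 10]].
After inserting 8: P = [[4, 7, 8], [10]].
After inserting 1: P = [[1, 7, 8], [4], [10]].
After inserting 6: P = [[1, 6, 8], [4, 7], [10]].
After inserting 3: P = [[1, 3, 8], [4, 6], [7], [10]].
After inserting 9: P = [[1, 3, 8, 9], [4, 6], [7], [10]].
After inserting 2: P = [[1, 2, 8, 9], [3, 6], [4], [7], [10]].
After inserting 5: P = [[1, 2, 5, 9], [3, 6, 8], [4], [7], [10]].

So P = [[1, 2, 5, 9], [3, 6, 8], [4], [7], [10]].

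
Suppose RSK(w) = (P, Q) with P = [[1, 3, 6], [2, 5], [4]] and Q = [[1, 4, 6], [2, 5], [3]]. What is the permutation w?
4 2 1 5 3 6

Reverse RSK: for i = n, n-1, ..., 1, locate i in Q, remove the corresponding corner cell from P, and reverse-bump its entry up through P; the value ejected from row 1 is w(i).

So w = 4 2 1 5 3 6.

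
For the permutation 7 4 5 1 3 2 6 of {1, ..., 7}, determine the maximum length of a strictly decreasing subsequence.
4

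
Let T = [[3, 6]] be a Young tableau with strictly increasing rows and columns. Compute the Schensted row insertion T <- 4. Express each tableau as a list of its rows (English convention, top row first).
[[3, 4], [6]]

In row 1, 4 replaces 6 (the leftmost entry greater than 4); 6 is bumped to row 2. 6 starts a new row 2. The new tableau is [[3, 4], [6]].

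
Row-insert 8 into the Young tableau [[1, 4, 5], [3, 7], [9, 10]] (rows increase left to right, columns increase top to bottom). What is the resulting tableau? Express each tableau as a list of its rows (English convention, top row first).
8 is larger than every entry of row 1, so it is appended to row 1. The new tableau is [[1, 4, 5, 8], [3, 7], [9, 10]].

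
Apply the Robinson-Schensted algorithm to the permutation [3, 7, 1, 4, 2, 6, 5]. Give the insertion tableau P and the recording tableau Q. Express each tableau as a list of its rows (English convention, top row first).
Insert each entry of the permutation into P by Schensted row insertion, recording in Q the position of each new cell.

Insert 3: appended to row 1. P = [[3]], Q = [[1]].
Insert 7: appended to row 1. P = [[3, 7]], Q = [[1, 2]].
Insert 1: 1 bumps 3 from row 1; 3 starts row 2. P = [[1, 7], [3]], Q = [[1, 2], [3]].
Insert 4: 4 bumps 7 from row 1; 7 appends to row 2. P = [[1, 4], [3, 7]], Q = [[1, 2], [3, 4]].
Insert 2: 2 bumps 4 from row 1; 4 bumps 7 from row 2; 7 starts row 3. P = [[1, 2], [3, 4], [7]], Q = [[1, 2], [3, 4], [5]].
Insert 6: appended to row 1. P = [[1, 2, 6], [3, 4], [7]], Q = [[1, 2, 6], [3, 4], [5]].
Insert 5: 5 bumps 6 from row 1; 6 appends to row 2. P = [[1, 2, 5], [3, 4, 6], [7]], Q = [[1, 2, 6], [3, 4, 7], [5]].

So P = [[1, 2, 5], [3, 4, 6], [7]], Q = [[1, 2, 6], [3, 4, 7], [5]].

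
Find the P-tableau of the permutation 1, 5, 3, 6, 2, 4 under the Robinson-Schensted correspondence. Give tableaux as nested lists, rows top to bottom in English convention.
Insert 1: appended to row 1. P = [[1]].
Insert 5: appended to row 1. P = [[1, 5]].
Insert 3: 3 bumps 5 from row 1; 5 starts row 2. P = [[1, 3], [5]].
Insert 6: appended to row 1. P = [[1, 3, 6], [5]].
Insert 2: 2 bumps 3 from row 1; 3 bumps 5 from row 2; 5 starts row 3. P = [[1, 2, 6], [3], [5]].
Insert 4: 4 bumps 6 from row 1; 6 appends to row 2. P = [[1, 2, 4], [3, 6], [5]].

So P = [[1, 2, 4], [3, 6], [5]].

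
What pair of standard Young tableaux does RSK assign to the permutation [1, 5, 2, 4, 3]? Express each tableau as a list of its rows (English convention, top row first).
P = [[1, 2, 3], [4], [5]], Q = [[1, 2, 4], [3], [5]]

Insert each entry of the permutation into P by Schensted row insertion, recording in Q the position of each new cell.

Insert 1: appended to row 1. P = [[1]], Q = [[1]].
Insert 5: appended to row 1. P = [[1, 5]], Q = [[1, 2]].
Insert 2: 2 bumps 5 from row 1; 5 starts row 2. P = [[1, 2], [5]], Q = [[1, 2], [3]].
Insert 4: appended to row 1. P = [[1, 2, 4], [5]], Q = [[1, 2, 4], [3]].
Insert 3: 3 bumps 4 from row 1; 4 bumps 5 from row 2; 5 starts row 3. P = [[1, 2, 3], [4], [5]], Q = [[1, 2, 4], [3], [5]].

So P = [[1, 2, 3], [4], [5]], Q = [[1, 2, 4], [3], [5]].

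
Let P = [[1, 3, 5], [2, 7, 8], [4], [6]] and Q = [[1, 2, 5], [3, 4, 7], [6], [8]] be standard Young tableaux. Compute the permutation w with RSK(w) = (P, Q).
Reverse the RSK construction: for i from n down to 1, find the cell of Q containing i, remove the entry at that cell from P, and reverse-bump it up through P; the value ejected from row 1 is w(i).

Step i=8: Q has 8 at row 4, column 1; remove 6 from row 4 of P and reverse-bump: 6 enters row 3 and ejects 4; 4 enters row 2 and ejects 2; 2 enters row 1 and ejects 1. So w(8) = 1. P is now [[2, 3, 5], [4, 7, 8], [6]].
Step i=7: Q has 7 at row 2, column 3; remove 8 from row 2 of P and reverse-bump: 8 enters row 1 and ejects 5. So w(7) = 5. P is now [[2, 3, 8], [4, 7], [6]].
Step i=6: Q has 6 at row 3, column 1; remove 6 from row 3 of P and reverse-bump: 6 enters row 2 and ejects 4; 4 enters row 1 and ejects 3. So w(6) = 3. P is now [[2, 4, 8], [6, 7]].
Step i=5: Q has 5 at row 1, column 3; remove that cell from P, ejecting 8. So w(5) = 8. P is now [[2, 4], [6, 7]].
Step i=4: Q has 4 at row 2, column 2; remove 7 from row 2 of P and reverse-bump: 7 enters row 1 and ejects 4. So w(4) = 4. P is now [[2, 7], [6]].
Step i=3: Q has 3 at row 2, column 1; remove 6 from row 2 of P and reverse-bump: 6 enters row 1 and ejects 2. So w(3) = 2. P is now [[6, 7]].
Step i=2: Q has 2 at row 1, column 2; remove that cell from P, ejecting 7. So w(2) = 7. P is now [[6]].
Step i=1: Q has 1 at row 1, column 1; remove that cell from P, ejecting 6. So w(1) = 6. P is now [].

So w = 6 7 2 4 8 3 5 1.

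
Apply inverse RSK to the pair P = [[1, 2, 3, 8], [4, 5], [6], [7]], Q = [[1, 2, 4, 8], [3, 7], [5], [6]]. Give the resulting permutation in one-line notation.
1 7 4 6 5 2 3 8

Reverse the RSK construction: for i from n down to 1, find the cell of Q containing i, remove the entry at that cell from P, and reverse-bump it up through P; the value ejected from row 1 is w(i).

Step i=8: Q has 8 at row 1, column 4; remove that cell from P, ejecting 8. So w(8) = 8. P is now [[1, 2, 3], [4, 5], [6], [7]].
Step i=7: Q has 7 at row 2, column 2; remove 5 from row 2 of P and reverse-bump: 5 enters row 1 and ejects 3. So w(7) = 3. P is now [[1, 2, 5], [4], [6], [7]].
Step i=6: Q has 6 at row 4, column 1; remove 7 from row 4 of P and reverse-bump: 7 enters row 3 and ejects 6; 6 enters row 2 and ejects 4; 4 enters row 1 and ejects 2. So w(6) = 2. P is now [[1, 4, 5], [6], [7]].
Step i=5: Q has 5 at row 3, column 1; remove 7 from row 3 of P and reverse-bump: 7 enters row 2 and ejects 6; 6 enters row 1 and ejects 5. So w(5) = 5. P is now [[1, 4, 6], [7]].
Step i=4: Q has 4 at row 1, column 3; remove that cell from P, ejecting 6. So w(4) = 6. P is now [[1, 4], [7]].
Step i=3: Q has 3 at row 2, column 1; remove 7 from row 2 of P and reverse-bump: 7 enters row 1 and ejects 4. So w(3) = 4. P is now [[1, 7]].
Step i=2: Q has 2 at row 1, column 2; remove that cell from P, ejecting 7. So w(2) = 7. P is now [[1]].
Step i=1: Q has 1 at row 1, column 1; remove that cell from P, ejecting 1. So w(1) = 1. P is now [].

So w = 1 7 4 6 5 2 3 8.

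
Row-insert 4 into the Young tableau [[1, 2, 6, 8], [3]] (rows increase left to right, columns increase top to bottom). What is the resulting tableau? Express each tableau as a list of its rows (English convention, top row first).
In row 1, 4 replaces 6 (the leftmost entry greater than 4); 6 is bumped to row 2. 6 is appended to row 2. The new tableau is [[1, 2, 4, 8], [3, 6]].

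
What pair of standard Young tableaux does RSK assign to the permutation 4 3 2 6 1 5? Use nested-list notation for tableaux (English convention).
Insert each entry of the permutation into P by Schensted row insertion, recording in Q the position of each new cell.

Insert 4: appended to row 1. P = [[4]].
Insert 3: 3 bumps 4 from row 1; 4 starts row 2. P = [[3], [4]].
Insert 2: 2 bumps 3 from row 1; 3 bumps 4 from row 2; 4 starts row 3. P = [[2], [3], [4]].
Insert 6: appended to row 1. P = [[2, 6], [3], [4]].
Insert 1: 1 bumps 2 from row 1; 2 bumps 3 from row 2; 3 bumps 4 from row 3; 4 starts row 4. P = [[1, 6], [2], [3], [4]].
Insert 5: 5 bumps 6 from row 1; 6 appends to row 2. P = [[1, 5], [2, 6], [3], [4]].

So P = [[1, 5], [2, 6], [3], [4]], Q = [[1, 4], [2, 6], [3], [5]].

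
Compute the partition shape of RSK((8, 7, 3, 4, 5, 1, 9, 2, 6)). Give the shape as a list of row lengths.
Row-insert each entry into an empty tableau.

After inserting 8: P = [[8]].
After inserting 7: P = [[7], [8]].
After inserting 3: P = [[3], [7], [8]].
After inserting 4: P = [[3, 4], [7], [8]].
After inserting 5: P = [[3, 4, 5], [7], [8]].
After inserting 1: P = [[1, 4, 5], [3], [7], [8]].
After inserting 9: P = [[1, 4, 5, 9], [3], [7], [8]].
After inserting 2: P = [[1, 2, 5, 9], [3, 4], [7], [8]].
After inserting 6: P = [[1, 2, 5, 6], [3, 4, 9], [7], [8]].

The final insertion tableau P = [[1, 2, 5, 6], [3, 4, 9], [7], [8]] has shape [4, 3, 1, 1].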